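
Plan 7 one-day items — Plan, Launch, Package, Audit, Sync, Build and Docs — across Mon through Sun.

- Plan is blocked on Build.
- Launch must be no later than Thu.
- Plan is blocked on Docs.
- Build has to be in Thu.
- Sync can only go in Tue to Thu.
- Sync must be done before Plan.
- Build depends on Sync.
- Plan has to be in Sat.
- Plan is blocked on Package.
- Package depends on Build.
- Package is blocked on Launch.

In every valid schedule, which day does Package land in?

Build is fixed at Thu and must come before Package, so Package is at least Fri.
Plan is fixed at Sat and must come after Package, so Package is at most Fri.
So Package must be Fri.

Fri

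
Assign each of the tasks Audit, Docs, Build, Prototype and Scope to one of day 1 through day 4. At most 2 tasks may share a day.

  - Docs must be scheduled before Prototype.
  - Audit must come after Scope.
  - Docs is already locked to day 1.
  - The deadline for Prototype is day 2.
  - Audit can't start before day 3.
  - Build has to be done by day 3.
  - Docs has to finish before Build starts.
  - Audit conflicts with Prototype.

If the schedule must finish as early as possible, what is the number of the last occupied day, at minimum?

The precedence chain requires at least 2 distinct days.
With at most 2 per day and 5 tasks, at least 3 days are needed.
Audit can't be placed before day 3, so the schedule must run through at least day 3.
3 works (last occupied day: day 3): for example Prototype in day 2, Scope in day 1, Build in day 2, Audit in day 3, Docs in day 1.

day 3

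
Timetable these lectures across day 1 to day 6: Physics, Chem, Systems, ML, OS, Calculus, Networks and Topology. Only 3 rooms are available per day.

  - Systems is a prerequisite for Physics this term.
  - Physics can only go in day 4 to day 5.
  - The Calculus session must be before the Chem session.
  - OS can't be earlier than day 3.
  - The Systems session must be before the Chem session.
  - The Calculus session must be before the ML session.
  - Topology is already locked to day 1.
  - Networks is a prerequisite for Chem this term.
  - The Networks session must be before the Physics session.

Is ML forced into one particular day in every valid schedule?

No

ML can be day 2 (e.g. Calculus in day 1; OS in day 3; Systems in day 1; Chem in day 3; Topology in day 1; ML in day 2; Physics in day 4; Networks in day 2) or day 3 (e.g. OS in day 3, ML in day 3, Topology in day 1, Networks in day 2, Calculus in day 1, Chem in day 3, Systems in day 1, Physics in day 4).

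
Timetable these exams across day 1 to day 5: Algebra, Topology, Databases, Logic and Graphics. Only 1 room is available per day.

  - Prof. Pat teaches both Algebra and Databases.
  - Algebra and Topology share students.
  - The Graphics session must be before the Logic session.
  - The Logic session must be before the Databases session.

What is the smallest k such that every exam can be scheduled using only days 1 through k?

5

The precedence chain requires at least 3 distinct days.
With at most 1 per day and 5 exams, at least 5 days are needed.
5 works (last occupied day: day 5): for example Logic=day 2, Graphics=day 1, Databases=day 3, Topology=day 5, Algebra=day 4.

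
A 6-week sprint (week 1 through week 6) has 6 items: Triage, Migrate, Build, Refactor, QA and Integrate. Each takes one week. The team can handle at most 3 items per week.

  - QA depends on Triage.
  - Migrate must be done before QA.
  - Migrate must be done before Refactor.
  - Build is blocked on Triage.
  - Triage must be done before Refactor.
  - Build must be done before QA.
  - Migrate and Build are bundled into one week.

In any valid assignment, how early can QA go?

week 3

Precedence pushes QA to at least week 3.
QA at week 3 is achievable: Integrate -> week 1; QA -> week 3; Refactor -> week 3; Migrate -> week 2; Triage -> week 1; Build -> week 2.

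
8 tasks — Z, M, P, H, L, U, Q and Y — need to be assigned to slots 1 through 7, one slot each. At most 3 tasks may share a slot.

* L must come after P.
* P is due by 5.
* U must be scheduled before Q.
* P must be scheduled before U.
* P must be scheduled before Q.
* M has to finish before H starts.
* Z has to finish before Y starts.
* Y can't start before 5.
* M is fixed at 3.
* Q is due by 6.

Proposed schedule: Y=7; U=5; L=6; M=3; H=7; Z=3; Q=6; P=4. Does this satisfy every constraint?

Yes, all constraints hold

L must come after P — holds.
Z has to finish before Y starts — holds.
P must be scheduled before U — holds.
U must be scheduled before Q — holds.
Q is due by 6 — holds.
P is due by 5 — holds.
M has to finish before H starts — holds.
At most 3 tasks may share a slot — holds.
M is fixed at 3 — holds.
Y can't start before 5 — holds.
P must be scheduled before Q — holds.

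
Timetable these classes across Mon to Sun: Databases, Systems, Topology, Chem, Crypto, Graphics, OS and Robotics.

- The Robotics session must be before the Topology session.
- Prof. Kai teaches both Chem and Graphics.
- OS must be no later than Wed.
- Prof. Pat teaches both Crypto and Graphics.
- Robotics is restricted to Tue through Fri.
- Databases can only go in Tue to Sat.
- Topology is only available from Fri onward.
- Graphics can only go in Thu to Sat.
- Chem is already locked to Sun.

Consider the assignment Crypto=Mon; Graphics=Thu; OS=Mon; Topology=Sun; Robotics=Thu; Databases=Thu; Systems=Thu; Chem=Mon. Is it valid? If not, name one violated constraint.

Invalid. Chem is already locked to Sun.

Prof. Pat teaches both Crypto and Graphics — holds.
Robotics is restricted to Tue through Fri — holds.
OS must be no later than Wed — holds.
Graphics can only go in Thu to Sat — holds.
Databases can only go in Tue to Sat — holds.
Chem is already locked to Sun — violated.
Topology is only available from Fri onward — holds.
The Robotics session must be before the Topology session — holds.
Prof. Kai teaches both Chem and Graphics — holds.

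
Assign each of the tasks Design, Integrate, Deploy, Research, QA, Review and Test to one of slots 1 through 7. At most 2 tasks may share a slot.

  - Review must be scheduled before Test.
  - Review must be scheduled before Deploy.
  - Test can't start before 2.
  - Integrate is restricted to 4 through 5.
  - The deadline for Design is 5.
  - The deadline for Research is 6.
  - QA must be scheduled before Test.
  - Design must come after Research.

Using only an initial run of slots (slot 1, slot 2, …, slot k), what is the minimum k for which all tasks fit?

The precedence chain requires at least 2 distinct slots.
With at most 2 per slot and 7 tasks, at least 4 slots are needed.
Integrate can't be placed before 4, so the schedule must run through at least slot 4.
4 works (last occupied slot: 4): for example Design -> 3; QA -> 1; Review -> 1; Integrate -> 4; Research -> 2; Deploy -> 3; Test -> 2.

4 slots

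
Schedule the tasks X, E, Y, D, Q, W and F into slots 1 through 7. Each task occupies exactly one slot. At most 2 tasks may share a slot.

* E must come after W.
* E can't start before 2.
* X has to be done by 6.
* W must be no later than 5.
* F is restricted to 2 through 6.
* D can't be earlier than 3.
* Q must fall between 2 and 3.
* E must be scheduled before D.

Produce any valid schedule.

Q=2; E=2; F=3; D=3; Y=4; W=1; X=1

Checking: E(2) before D(3); W(1) before E(2); X=1 in [1,6]; E=2 in [2,7]; W=1 in [1,5]; D=3 in [3,7]; F=3 in [2,6]; Q=2 in [2,3]; max 2 per slot (cap 2).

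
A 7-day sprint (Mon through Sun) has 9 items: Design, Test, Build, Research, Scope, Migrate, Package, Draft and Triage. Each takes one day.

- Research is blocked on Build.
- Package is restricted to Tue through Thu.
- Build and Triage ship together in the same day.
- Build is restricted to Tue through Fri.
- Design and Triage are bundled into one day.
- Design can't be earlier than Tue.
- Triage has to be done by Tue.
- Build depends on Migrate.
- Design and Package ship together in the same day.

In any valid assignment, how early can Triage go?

Triage must be in the same day as Design, which can't be before Tue, so Triage is at least Tue; Triage's own window allows nothing later than Tue.
Triage at Tue is achievable: Design=Tue, Test=Mon, Build=Tue, Draft=Mon, Triage=Tue, Migrate=Mon, Package=Tue, Scope=Mon, Research=Wed.

Tue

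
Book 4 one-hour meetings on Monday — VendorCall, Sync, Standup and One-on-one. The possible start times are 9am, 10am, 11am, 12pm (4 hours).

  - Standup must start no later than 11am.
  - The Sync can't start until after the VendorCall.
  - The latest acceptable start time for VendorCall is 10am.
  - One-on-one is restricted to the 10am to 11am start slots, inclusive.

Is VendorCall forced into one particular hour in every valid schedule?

No

VendorCall can be 9am (e.g. VendorCall=9am, Sync=10am, Standup=9am, One-on-one=10am) or 10am (e.g. Standup in 9am, Sync in 11am, One-on-one in 10am, VendorCall in 10am).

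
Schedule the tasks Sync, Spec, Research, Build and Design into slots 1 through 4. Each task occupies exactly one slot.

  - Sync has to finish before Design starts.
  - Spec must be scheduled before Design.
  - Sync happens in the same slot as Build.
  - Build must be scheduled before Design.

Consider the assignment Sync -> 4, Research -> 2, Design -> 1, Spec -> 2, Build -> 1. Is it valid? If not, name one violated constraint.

Spec must be scheduled before Design — violated.
Build must be scheduled before Design — violated.
Sync happens in the same slot as Build — violated.
Sync has to finish before Design starts — violated.

No — it violates: Sync has to finish before Design starts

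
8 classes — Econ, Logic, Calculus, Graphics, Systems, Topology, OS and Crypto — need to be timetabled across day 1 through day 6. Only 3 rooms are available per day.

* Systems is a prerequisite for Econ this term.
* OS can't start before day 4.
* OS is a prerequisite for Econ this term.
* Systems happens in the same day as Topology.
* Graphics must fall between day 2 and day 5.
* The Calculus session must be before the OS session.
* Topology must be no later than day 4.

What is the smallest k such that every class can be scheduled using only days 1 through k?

5

The precedence chain requires at least 3 distinct days.
With at most 3 per day and 8 classes, at least 3 days are needed.
Propagating the time windows through the other constraints, Econ can't land before day 5, so the schedule must run through at least day 5.
5 works (last occupied day: day 5): for example Crypto=day 2, Systems=day 1, OS=day 4, Graphics=day 2, Topology=day 1, Logic=day 2, Econ=day 5, Calculus=day 1.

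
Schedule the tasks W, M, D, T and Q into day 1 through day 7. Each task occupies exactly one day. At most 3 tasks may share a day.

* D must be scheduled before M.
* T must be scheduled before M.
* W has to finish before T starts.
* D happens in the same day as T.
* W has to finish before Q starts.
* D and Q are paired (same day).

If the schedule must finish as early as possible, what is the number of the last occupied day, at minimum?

day 3

The precedence chain requires at least 3 distinct days.
With at most 3 per day and 5 tasks, at least 2 days are needed.
3 works (last occupied day: day 3): for example D in day 2; M in day 3; Q in day 2; T in day 2; W in day 1.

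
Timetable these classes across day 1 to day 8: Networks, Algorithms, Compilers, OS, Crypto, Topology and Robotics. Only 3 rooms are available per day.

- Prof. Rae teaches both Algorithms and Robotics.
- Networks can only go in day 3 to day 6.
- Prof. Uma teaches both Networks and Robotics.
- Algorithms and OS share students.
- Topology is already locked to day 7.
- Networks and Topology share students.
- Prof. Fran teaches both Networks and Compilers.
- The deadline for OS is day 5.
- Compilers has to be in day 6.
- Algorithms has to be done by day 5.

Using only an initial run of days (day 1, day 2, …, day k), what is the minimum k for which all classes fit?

With at most 3 per day and 7 classes, at least 3 days are needed.
Topology can't be placed before day 7, so the schedule must run through at least day 7.
7 works (last occupied day: day 7): for example OS in day 2; Algorithms in day 1; Compilers in day 6; Networks in day 3; Robotics in day 2; Topology in day 7; Crypto in day 1.

7 days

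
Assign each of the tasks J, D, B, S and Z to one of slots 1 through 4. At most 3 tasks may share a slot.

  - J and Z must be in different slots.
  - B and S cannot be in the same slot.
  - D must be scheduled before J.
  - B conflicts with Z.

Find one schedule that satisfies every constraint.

S in 2, D in 1, J in 2, Z in 3, B in 1

Checking: D(1) before J(2); B(1) != Z(3); J(2) != Z(3); B(1) != S(2); max 2 per slot (cap 3).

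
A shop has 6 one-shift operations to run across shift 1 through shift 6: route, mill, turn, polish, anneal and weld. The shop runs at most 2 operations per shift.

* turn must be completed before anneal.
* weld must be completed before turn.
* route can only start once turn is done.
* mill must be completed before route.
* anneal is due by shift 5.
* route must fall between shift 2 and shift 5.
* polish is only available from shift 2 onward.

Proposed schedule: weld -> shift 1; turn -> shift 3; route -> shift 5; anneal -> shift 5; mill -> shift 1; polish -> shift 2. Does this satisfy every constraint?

route must fall between shift 2 and shift 5 — holds.
route can only start once turn is done — holds.
turn must be completed before anneal — holds.
mill must be completed before route — holds.
weld must be completed before turn — holds.
anneal is due by shift 5 — holds.
The shop runs at most 2 operations per shift — holds.
polish is only available from shift 2 onward — holds.

Yes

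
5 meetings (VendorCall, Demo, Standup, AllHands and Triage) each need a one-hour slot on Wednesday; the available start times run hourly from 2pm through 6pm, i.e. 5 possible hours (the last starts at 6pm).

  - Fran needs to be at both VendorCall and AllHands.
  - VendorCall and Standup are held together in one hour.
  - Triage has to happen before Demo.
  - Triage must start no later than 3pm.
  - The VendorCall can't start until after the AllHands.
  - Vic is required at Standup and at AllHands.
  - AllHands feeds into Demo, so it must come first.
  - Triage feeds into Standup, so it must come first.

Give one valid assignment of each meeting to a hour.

Standup=3pm, Demo=3pm, Triage=2pm, AllHands=2pm, VendorCall=3pm

Checking: Triage(2pm) before Demo(3pm); AllHands(2pm) before Demo(3pm); Triage(2pm) before Standup(3pm); AllHands(2pm) before VendorCall(3pm); VendorCall(3pm) != AllHands(2pm); Standup(3pm) != AllHands(2pm); VendorCall = Standup = 3pm; Triage=2pm in [2pm,3pm].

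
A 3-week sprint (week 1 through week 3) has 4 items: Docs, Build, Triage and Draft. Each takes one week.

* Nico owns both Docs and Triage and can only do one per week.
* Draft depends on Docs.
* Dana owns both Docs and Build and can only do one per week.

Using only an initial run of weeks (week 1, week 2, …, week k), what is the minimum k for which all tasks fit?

The precedence chain requires at least 2 distinct weeks.
2 works (last occupied week: week 2): for example Docs in week 1; Build in week 2; Draft in week 2; Triage in week 2.

2 weeks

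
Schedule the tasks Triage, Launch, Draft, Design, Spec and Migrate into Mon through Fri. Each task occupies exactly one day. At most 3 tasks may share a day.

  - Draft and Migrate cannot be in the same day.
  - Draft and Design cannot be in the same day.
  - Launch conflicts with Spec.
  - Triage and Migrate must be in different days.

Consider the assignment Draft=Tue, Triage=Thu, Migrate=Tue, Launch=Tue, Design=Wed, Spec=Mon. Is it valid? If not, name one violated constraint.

Triage and Migrate must be in different days — holds.
Draft and Migrate cannot be in the same day — violated.
At most 3 tasks may share a day — holds.
Launch conflicts with Spec — holds.
Draft and Design cannot be in the same day — holds.

Invalid. Draft and Migrate cannot be in the same day.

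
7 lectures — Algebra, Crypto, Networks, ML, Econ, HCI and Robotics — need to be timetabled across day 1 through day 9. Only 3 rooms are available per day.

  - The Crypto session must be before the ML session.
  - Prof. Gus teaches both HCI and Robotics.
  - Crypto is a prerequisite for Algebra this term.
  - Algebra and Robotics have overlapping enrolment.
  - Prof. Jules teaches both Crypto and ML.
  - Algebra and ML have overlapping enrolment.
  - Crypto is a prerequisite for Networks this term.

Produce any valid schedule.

Algebra in day 2; ML in day 3; Econ in day 1; Robotics in day 3; HCI in day 1; Crypto in day 1; Networks in day 2

Checking: Crypto(day 1) before Algebra(day 2); Crypto(day 1) before Networks(day 2); Crypto(day 1) before ML(day 3); HCI(day 1) != Robotics(day 3); Crypto(day 1) != ML(day 3); Algebra(day 2) != Robotics(day 3); Algebra(day 2) != ML(day 3); max 3 per day (cap 3).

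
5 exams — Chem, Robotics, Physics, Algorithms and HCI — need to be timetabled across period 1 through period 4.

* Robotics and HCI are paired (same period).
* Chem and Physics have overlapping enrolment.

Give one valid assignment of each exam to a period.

HCI=period 1; Robotics=period 1; Physics=period 2; Chem=period 1; Algorithms=period 1

Checking: Chem(period 1) != Physics(period 2); Robotics = HCI = period 1.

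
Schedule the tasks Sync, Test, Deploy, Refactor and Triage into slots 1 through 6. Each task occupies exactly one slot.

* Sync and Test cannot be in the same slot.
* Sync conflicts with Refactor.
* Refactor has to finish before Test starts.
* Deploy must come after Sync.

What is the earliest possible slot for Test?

Precedence pushes Test to at least 2.
Test at 2 is achievable: Test in 2, Triage in 1, Refactor in 1, Sync in 3, Deploy in 4.

2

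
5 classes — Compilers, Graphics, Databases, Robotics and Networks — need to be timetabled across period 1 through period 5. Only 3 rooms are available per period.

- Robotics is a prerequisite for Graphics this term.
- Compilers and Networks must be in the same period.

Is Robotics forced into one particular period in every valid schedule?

No

Robotics can be period 1 (e.g. Robotics=period 1; Compilers=period 1; Graphics=period 2; Databases=period 2; Networks=period 1) or period 2 (e.g. Robotics -> period 2, Databases -> period 1, Compilers -> period 1, Networks -> period 1, Graphics -> period 3).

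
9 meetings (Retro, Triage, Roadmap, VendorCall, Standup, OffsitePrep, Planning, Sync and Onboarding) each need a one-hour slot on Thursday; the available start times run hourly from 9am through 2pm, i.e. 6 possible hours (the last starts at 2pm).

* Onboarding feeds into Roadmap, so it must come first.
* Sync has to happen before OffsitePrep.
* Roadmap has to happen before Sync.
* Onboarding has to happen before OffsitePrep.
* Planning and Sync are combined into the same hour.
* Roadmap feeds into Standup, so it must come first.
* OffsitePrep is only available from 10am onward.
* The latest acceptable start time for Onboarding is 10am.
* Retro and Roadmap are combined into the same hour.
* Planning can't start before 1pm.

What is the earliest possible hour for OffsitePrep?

OffsitePrep is available from 10am; precedence pushes OffsitePrep to at least 2pm.
OffsitePrep at 2pm is achievable: Standup in 11am, OffsitePrep in 2pm, Triage in 9am, Sync in 1pm, Planning in 1pm, Retro in 10am, Onboarding in 9am, Roadmap in 10am, VendorCall in 9am.

2pm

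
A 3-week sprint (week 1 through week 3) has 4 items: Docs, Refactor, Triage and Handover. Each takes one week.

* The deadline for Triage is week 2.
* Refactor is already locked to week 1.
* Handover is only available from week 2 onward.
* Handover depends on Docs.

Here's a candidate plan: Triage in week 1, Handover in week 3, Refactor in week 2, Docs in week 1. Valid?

Handover is only available from week 2 onward — holds.
Refactor is already locked to week 1 — violated.
The deadline for Triage is week 2 — holds.
Handover depends on Docs — holds.

No. Refactor is already locked to week 1 is not satisfied.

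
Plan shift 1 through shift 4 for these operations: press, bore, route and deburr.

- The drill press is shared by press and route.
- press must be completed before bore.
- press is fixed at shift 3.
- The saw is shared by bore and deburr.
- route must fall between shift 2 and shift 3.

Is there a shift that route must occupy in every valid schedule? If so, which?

route's window is shift 2–shift 3.
press is fixed at shift 3, and route can't share a shift with press.
So route must be shift 2.

shift 2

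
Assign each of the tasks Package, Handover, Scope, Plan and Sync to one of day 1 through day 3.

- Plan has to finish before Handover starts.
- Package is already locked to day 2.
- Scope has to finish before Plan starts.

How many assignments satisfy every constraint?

Enumerating: Package in day 2; Sync in day 1; Plan in day 2; Scope in day 1; Handover in day 3 | Package=day 2; Sync=day 2; Scope=day 1; Handover=day 3; Plan=day 2 | Package=day 2; Handover=day 3; Plan=day 2; Sync=day 3; Scope=day 1.

3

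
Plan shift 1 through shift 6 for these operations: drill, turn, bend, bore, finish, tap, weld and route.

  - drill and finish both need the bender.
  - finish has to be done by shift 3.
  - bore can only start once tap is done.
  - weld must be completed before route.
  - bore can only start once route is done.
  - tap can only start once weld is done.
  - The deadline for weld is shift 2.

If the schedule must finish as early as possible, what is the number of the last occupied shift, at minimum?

shift 3

The precedence chain requires at least 3 distinct shifts.
3 works (last occupied shift: shift 3): for example route=shift 2, weld=shift 1, drill=shift 1, finish=shift 2, bore=shift 3, tap=shift 2, turn=shift 1, bend=shift 1.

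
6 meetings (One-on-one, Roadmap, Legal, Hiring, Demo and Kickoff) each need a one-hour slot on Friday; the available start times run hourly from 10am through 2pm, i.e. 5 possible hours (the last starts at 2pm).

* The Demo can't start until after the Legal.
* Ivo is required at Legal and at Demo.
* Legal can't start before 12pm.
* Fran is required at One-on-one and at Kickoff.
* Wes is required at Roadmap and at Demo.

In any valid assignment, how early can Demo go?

1pm

Precedence pushes Demo to at least 1pm.
Demo at 1pm is achievable: Hiring=10am, One-on-one=10am, Kickoff=11am, Legal=12pm, Demo=1pm, Roadmap=10am.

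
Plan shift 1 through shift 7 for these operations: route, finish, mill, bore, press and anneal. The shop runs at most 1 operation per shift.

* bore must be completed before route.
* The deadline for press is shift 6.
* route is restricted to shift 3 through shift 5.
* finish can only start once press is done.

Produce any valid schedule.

press -> shift 1; finish -> shift 4; route -> shift 3; bore -> shift 2; mill -> shift 5; anneal -> shift 6

Checking: bore(shift 2) before route(shift 3); press(shift 1) before finish(shift 4); route=shift 3 in [shift 3,shift 5]; press=shift 1 in [shift 1,shift 6]; max 1 per shift (cap 1).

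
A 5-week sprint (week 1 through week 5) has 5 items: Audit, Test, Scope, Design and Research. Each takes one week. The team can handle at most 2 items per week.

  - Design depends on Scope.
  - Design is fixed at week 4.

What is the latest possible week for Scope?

Downstream work caps Scope at week 3.
Scope at week 3 is achievable: Scope in week 3; Audit in week 1; Test in week 1; Research in week 2; Design in week 4.

week 3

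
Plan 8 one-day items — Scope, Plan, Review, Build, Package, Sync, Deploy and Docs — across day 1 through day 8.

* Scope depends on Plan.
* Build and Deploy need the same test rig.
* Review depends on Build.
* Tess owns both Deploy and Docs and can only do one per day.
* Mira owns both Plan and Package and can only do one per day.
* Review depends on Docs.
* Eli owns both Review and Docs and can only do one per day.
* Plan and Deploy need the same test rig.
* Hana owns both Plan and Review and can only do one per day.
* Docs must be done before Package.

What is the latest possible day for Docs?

Downstream work caps Docs at day 7.
Docs at day 7 is achievable: Build in day 1; Review in day 8; Docs in day 7; Deploy in day 2; Package in day 8; Plan in day 1; Scope in day 2; Sync in day 1.

day 7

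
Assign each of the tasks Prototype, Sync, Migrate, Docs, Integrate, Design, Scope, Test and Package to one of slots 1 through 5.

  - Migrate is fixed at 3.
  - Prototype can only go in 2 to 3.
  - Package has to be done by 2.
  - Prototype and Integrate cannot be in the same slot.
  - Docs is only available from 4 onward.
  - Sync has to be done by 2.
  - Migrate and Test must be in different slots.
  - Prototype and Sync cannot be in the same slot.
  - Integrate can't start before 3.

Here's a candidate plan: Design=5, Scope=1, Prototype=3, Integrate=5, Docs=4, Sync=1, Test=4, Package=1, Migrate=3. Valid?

Sync has to be done by 2 — holds.
Package has to be done by 2 — holds.
Migrate is fixed at 3 — holds.
Integrate can't start before 3 — holds.
Migrate and Test must be in different slots — holds.
Prototype can only go in 2 to 3 — holds.
Prototype and Sync cannot be in the same slot — holds.
Prototype and Integrate cannot be in the same slot — holds.
Docs is only available from 4 onward — holds.

Yes, all constraints hold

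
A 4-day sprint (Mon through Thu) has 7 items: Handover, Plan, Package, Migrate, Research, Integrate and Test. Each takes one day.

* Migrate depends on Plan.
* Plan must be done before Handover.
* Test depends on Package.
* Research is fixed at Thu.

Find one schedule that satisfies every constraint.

Package -> Mon, Handover -> Tue, Plan -> Mon, Research -> Thu, Test -> Tue, Migrate -> Tue, Integrate -> Mon

Checking: Plan(Mon) before Handover(Tue); Plan(Mon) before Migrate(Tue); Package(Mon) before Test(Tue); Research=Thu in [Thu,Thu].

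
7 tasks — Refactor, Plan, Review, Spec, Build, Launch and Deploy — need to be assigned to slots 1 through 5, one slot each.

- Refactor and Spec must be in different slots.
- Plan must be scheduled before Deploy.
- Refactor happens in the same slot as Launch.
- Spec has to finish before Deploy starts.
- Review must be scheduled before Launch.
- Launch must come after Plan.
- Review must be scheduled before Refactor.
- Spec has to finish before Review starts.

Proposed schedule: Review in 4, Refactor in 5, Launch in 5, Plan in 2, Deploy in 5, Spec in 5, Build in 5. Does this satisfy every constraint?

No. Refactor and Spec must be in different slots is not satisfied.

Spec has to finish before Deploy starts — violated.
Review must be scheduled before Refactor — holds.
Spec has to finish before Review starts — violated.
Refactor and Spec must be in different slots — violated.
Review must be scheduled before Launch — holds.
Refactor happens in the same slot as Launch — holds.
Plan must be scheduled before Deploy — holds.
Launch must come after Plan — holds.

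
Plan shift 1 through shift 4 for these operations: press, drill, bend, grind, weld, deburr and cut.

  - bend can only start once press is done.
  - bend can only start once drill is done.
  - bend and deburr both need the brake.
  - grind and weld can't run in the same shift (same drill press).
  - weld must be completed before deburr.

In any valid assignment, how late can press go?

shift 3

Downstream work caps press at shift 3.
press at shift 3 is achievable: press=shift 3; deburr=shift 2; grind=shift 2; weld=shift 1; cut=shift 1; drill=shift 1; bend=shift 4.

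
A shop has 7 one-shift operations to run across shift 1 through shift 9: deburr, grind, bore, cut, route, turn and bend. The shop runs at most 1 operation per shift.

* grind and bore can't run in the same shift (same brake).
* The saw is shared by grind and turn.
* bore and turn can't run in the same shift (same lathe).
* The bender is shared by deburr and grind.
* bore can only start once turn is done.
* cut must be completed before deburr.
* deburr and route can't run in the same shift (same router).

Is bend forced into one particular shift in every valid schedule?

No

bend can be shift 1 (e.g. turn=shift 4, deburr=shift 3, grind=shift 6, bore=shift 5, cut=shift 2, route=shift 7, bend=shift 1) or shift 2 (e.g. cut -> shift 1, bend -> shift 2, deburr -> shift 3, turn -> shift 4, route -> shift 7, grind -> shift 6, bore -> shift 5).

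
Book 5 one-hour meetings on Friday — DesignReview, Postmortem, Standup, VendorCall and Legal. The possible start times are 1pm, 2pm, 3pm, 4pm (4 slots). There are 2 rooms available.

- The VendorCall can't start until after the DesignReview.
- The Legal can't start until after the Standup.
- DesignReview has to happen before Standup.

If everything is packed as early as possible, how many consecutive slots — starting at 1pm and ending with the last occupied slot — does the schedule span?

The precedence chain requires at least 3 distinct slots.
With at most 2 per slot and 5 meetings, at least 3 slots are needed.
3 works (last occupied slot: 3pm): for example DesignReview in 1pm, Postmortem in 1pm, Legal in 3pm, Standup in 2pm, VendorCall in 2pm.

3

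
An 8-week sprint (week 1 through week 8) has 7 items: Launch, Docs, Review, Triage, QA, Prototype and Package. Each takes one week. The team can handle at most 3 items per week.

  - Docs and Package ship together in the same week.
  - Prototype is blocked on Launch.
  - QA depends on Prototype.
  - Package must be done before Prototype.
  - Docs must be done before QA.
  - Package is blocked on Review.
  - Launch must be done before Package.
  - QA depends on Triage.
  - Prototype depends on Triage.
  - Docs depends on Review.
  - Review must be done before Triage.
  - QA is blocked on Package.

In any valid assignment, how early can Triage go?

Precedence pushes Triage to at least week 2; downstream work caps Triage at week 6.
Triage at week 2 is achievable: Docs -> week 2, Triage -> week 2, QA -> week 4, Prototype -> week 3, Review -> week 1, Launch -> week 1, Package -> week 2.

week 2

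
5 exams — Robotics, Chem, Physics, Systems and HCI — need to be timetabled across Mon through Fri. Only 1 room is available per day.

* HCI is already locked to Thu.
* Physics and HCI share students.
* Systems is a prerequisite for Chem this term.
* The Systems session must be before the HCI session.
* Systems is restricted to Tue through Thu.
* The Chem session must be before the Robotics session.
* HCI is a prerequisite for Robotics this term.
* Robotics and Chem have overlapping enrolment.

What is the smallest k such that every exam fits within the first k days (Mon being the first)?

The precedence chain requires at least 3 distinct days.
With at most 1 per day and 5 exams, at least 5 days are needed.
Propagating the time windows through the other constraints, Robotics can't land before Fri — that is day 5 counting from Mon — so the schedule must run through at least 5 days.
5 works (last occupied day: Fri): for example HCI=Thu, Chem=Wed, Systems=Tue, Physics=Mon, Robotics=Fri.

5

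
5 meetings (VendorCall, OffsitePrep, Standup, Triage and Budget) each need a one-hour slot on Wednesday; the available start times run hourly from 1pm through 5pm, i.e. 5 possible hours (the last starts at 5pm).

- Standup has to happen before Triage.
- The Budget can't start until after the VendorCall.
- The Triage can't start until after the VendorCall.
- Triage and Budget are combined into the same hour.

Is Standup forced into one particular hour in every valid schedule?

No

Standup can be 1pm (e.g. VendorCall -> 1pm; Budget -> 2pm; Standup -> 1pm; Triage -> 2pm; OffsitePrep -> 1pm) or 2pm (e.g. OffsitePrep -> 1pm, VendorCall -> 1pm, Triage -> 3pm, Budget -> 3pm, Standup -> 2pm).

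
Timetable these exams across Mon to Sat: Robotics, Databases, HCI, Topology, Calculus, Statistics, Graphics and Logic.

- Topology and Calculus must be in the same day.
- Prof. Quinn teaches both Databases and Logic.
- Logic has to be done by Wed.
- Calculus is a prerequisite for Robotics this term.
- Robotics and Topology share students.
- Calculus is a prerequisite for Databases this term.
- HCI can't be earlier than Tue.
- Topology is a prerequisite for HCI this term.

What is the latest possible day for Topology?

Downstream work caps Topology at Fri.
Topology at Fri is achievable: Topology -> Fri; Calculus -> Fri; Logic -> Mon; Databases -> Sat; Robotics -> Sat; Graphics -> Mon; Statistics -> Mon; HCI -> Sat.

Fri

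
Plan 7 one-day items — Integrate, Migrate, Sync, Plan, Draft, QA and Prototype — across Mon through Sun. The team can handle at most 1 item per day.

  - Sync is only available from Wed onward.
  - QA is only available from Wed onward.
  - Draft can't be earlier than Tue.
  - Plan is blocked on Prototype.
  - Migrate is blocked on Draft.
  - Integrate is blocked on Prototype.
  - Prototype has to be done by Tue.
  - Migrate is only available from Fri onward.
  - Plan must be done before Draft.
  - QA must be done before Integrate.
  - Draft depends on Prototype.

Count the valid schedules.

27

Splitting on Integrate: it can be Thu (3), Fri (6), Sat (8), Sun (10). Listing each branch's schedules as (Migrate, Sync, Plan, Draft, QA, Prototype):
Integrate=Thu: (Sat,Sun,Tue,Fri,Wed,Mon) (Sun,Fri,Tue,Sat,Wed,Mon) (Sun,Sat,Tue,Fri,Wed,Mon) — 3.
Integrate=Fri: (Sat,Sun,Tue,Wed,Thu,Mon) (Sat,Sun,Tue,Thu,Wed,Mon) (Sun,Wed,Tue,Sat,Thu,Mon) (Sun,Thu,Tue,Sat,Wed,Mon) (Sun,Sat,Tue,Wed,Thu,Mon) (Sun,Sat,Tue,Thu,Wed,Mon) — 6.
Integrate=Sat: (Fri,Sun,Tue,Wed,Thu,Mon) (Fri,Sun,Tue,Thu,Wed,Mon) (Sun,Wed,Tue,Thu,Fri,Mon) (Sun,Wed,Tue,Fri,Thu,Mon) (Sun,Thu,Tue,Wed,Fri,Mon) (Sun,Thu,Tue,Fri,Wed,Mon) (Sun,Fri,Tue,Wed,Thu,Mon) (Sun,Fri,Tue,Thu,Wed,Mon) — 8.
Integrate=Sun: (Fri,Wed,Tue,Thu,Sat,Mon) (Fri,Thu,Tue,Wed,Sat,Mon) (Fri,Sat,Tue,Wed,Thu,Mon) (Fri,Sat,Tue,Thu,Wed,Mon) (Sat,Wed,Tue,Thu,Fri,Mon) (Sat,Wed,Tue,Fri,Thu,Mon) (Sat,Thu,Tue,Wed,Fri,Mon) (Sat,Thu,Tue,Fri,Wed,Mon) (Sat,Fri,Tue,Wed,Thu,Mon) (Sat,Fri,Tue,Thu,Wed,Mon) — 10.
Summing: 3 + 6 + 8 + 10 = 27.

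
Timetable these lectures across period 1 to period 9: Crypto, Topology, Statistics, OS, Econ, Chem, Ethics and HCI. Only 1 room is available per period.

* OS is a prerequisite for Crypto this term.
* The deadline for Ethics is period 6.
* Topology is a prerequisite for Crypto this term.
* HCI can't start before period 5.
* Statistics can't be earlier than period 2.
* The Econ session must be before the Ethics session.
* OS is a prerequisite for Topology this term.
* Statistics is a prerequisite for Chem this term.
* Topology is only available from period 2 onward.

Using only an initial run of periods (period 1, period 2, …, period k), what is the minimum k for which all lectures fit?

8

The precedence chain requires at least 3 distinct periods.
With at most 1 per period and 8 lectures, at least 8 periods are needed.
HCI can't be placed before period 5, so the schedule must run through at least period 5.
8 works (last occupied period: period 8): for example Topology -> period 4, OS -> period 3, Chem -> period 8, Econ -> period 1, Ethics -> period 2, Statistics -> period 6, HCI -> period 5, Crypto -> period 7.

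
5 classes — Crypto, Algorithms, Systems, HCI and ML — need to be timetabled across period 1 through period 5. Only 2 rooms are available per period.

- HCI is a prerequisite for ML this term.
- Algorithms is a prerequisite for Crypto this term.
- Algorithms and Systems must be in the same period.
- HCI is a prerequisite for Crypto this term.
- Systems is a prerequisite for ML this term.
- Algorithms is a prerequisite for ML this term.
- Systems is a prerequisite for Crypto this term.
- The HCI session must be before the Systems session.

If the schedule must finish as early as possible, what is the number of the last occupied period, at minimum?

period 3

The precedence chain requires at least 3 distinct periods.
With at most 2 per period and 5 classes, at least 3 periods are needed.
3 works (last occupied period: period 3): for example HCI -> period 1; Algorithms -> period 2; Crypto -> period 3; ML -> period 3; Systems -> period 2.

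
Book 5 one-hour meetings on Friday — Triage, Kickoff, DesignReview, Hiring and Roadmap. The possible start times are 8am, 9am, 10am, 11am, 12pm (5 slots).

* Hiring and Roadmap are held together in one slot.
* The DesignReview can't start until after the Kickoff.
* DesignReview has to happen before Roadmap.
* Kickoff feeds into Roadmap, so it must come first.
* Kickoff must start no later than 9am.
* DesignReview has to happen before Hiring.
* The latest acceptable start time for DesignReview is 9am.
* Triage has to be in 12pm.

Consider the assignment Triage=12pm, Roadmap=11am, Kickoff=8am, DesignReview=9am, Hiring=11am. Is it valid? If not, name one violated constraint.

Yes, all constraints hold

DesignReview has to happen before Hiring — holds.
DesignReview has to happen before Roadmap — holds.
Kickoff must start no later than 9am — holds.
The DesignReview can't start until after the Kickoff — holds.
Kickoff feeds into Roadmap, so it must come first — holds.
Hiring and Roadmap are held together in one slot — holds.
The latest acceptable start time for DesignReview is 9am — holds.
Triage has to be in 12pm — holds.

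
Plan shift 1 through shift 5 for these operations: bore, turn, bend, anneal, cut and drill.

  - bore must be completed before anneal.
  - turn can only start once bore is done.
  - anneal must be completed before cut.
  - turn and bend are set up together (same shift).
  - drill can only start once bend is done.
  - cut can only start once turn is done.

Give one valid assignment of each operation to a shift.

turn -> shift 2, bore -> shift 1, bend -> shift 2, cut -> shift 3, anneal -> shift 2, drill -> shift 3

Checking: turn(shift 2) before cut(shift 3); bend(shift 2) before drill(shift 3); anneal(shift 2) before cut(shift 3); bore(shift 1) before turn(shift 2); bore(shift 1) before anneal(shift 2); turn = bend = shift 2.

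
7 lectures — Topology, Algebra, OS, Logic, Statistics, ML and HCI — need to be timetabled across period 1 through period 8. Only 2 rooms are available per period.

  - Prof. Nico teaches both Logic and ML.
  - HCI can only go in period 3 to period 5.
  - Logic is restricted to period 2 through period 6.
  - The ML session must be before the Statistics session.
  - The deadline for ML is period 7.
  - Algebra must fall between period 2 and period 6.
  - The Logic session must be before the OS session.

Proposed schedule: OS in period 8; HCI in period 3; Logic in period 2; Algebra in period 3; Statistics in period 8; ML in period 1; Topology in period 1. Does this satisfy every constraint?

The deadline for ML is period 7 — holds.
The Logic session must be before the OS session — holds.
The ML session must be before the Statistics session — holds.
Algebra must fall between period 2 and period 6 — holds.
Logic is restricted to period 2 through period 6 — holds.
Prof. Nico teaches both Logic and ML — holds.
Only 2 rooms are available per period — holds.
HCI can only go in period 3 to period 5 — holds.

Yes, all constraints hold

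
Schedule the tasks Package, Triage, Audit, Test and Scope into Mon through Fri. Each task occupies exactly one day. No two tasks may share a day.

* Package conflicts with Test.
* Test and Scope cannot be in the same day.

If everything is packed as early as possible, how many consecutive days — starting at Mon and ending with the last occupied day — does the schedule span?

With at most 1 per day and 5 tasks, at least 5 days are needed.
5 works (last occupied day: Fri): for example Audit in Wed; Scope in Fri; Test in Thu; Triage in Tue; Package in Mon.

5 days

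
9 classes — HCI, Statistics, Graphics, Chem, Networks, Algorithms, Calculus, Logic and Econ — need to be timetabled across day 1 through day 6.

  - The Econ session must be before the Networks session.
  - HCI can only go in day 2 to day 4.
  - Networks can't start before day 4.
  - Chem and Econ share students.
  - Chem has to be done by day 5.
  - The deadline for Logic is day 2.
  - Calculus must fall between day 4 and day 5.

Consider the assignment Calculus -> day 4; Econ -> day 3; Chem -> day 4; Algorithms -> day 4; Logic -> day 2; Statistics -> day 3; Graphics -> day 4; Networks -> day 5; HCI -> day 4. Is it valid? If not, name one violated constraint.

The deadline for Logic is day 2 — holds.
The Econ session must be before the Networks session — holds.
Calculus must fall between day 4 and day 5 — holds.
Chem and Econ share students — holds.
Chem has to be done by day 5 — holds.
HCI can only go in day 2 to day 4 — holds.
Networks can't start before day 4 — holds.

Yes, all constraints hold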